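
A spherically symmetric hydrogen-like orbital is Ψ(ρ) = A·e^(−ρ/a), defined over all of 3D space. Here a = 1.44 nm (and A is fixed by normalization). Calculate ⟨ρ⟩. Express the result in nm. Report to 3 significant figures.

⟨ρ⟩ ≈ 2.16 nm

By definition ⟨ρ⟩ = ∫ ρ |Ψ(ρ)|² 4πρ² dρ.
The ratio of the moment integral to the normalization integral gives ⟨ρ⟩ = 3·a/2.
Putting a = 1.44 gives 2.160.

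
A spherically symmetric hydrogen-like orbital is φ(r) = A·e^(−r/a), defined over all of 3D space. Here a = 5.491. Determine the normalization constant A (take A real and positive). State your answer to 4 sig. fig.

The normalization condition is ∫|φ|² 4πr² dr = 1 from 0 to ∞.
∫|φ|² 4πr² dr = A²·(π·a^3).
So A² = (π·a^3)^(−1).
Plugging in a = 5.491 yields A = 0.043848.

A ≈ 0.04385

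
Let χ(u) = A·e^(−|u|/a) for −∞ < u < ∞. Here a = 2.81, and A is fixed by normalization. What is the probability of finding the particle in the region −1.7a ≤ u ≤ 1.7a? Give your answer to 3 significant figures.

P = ∫_{−1.7a}^{1.7a} |χ(u)|² du.
Since A² = 1/(a), this is the region integral divided by the full normalization integral.
By symmetry take twice the u ≥ 0 contribution in numerator and denominator; the 2's cancel. Substituting t = u/a, A² and the length scale cancel in the ratio: P = ∫_{0}^{1.7} e^(-2·t) dt / ∫_{0}^{∞} e^(-2·t) dt.
Using ∫ e^(-2·t) dt = -e^(-2·t)/2, the numerator is 1/2 - e^(-17/5)/2 and the denominator is 1/2.
Evaluating gives P = 0.9666.

P ≈ 0.967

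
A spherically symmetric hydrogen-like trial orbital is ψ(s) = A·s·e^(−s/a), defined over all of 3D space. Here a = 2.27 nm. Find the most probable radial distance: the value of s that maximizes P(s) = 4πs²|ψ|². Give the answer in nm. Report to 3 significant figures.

Set d/ds [P(s) = 4πs²|ψ|²] = 0 and solve for s > 0.
This gives s = 2·a.
With a = 2.27, the most probable radial distance is 4.540 nm.

s ≈ 4.54 nm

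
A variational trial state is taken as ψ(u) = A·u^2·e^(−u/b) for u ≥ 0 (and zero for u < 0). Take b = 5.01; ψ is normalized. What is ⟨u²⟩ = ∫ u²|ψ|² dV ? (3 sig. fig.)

By definition ⟨u²⟩ = ∫ u^2 |ψ(u)|² du.
With ∫₀^∞ u^6 e^(−αu) du = 6!/α^7, evaluating both integrals, ⟨u²⟩ = 15·b^2/2.
With b = 5.01, ⟨u^2⟩ = 188.3.

⟨u^2⟩ ≈ 188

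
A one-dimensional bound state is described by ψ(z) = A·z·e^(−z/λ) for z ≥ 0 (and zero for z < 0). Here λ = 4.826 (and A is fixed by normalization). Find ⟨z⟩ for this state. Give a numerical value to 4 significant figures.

The expectation value is the |ψ|²-weighted average of z: ∫ z|ψ|² dz.
With ∫₀^∞ z^3 e^(−αz) dz = 3!/α^4, the ratio of the moment integral to the normalization integral gives ⟨z⟩ = 3·λ/2.
With λ = 4.826, ⟨z⟩ = 7.2390.

⟨z⟩ ≈ 7.239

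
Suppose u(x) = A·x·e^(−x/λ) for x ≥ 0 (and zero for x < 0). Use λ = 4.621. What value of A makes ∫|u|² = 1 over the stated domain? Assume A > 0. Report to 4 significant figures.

Require ∫ |u|² dx = 1 over the whole domain.
Using ∫₀^∞ xⁿ e^(−αx) dx = n!/αⁿ⁺¹, with u = A·x·e^(−x/λ), the integral evaluates to A²·[λ^3/4].
Hence A² = 1/[λ^3/4].
Plugging in λ = 4.621 yields A = 0.20134.

A ≈ 0.2013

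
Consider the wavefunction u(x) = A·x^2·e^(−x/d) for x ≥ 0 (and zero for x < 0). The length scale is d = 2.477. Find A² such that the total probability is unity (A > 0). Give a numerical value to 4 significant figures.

A^2 ≈ 0.01430

Require ∫ |u|² dx = 1 over the whole domain.
Using ∫₀^∞ xⁿ e^(−αx) dx = n!/αⁿ⁺¹, ∫|u|² dx = A²·(3·d^5/4).
Setting this equal to 1 gives A² = 1/(3·d^5/4).
Plugging in d = 2.477 yields A = 0.11958.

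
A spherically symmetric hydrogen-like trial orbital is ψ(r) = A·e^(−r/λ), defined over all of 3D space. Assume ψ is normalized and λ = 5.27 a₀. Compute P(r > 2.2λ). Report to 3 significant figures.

P = ∫ |ψ|² 4πr² dr over r > 2.2λ.
Normalization gives A² = 1/(π·λ^3).
In terms of u = r/λ (A², 4π and the length scale all cancel between numerator and denominator), P = [∫_{2.2}^{∞} u^2·e^(-2·u) du] / [∫_{0}^{∞} u^2·e^(-2·u) du].
With ∫ u^2·e^(-2·u) du = -(2·u^2 + 2·u + 1)·e^(-2·u)/4 + C, the region integral is 377·e^(-22/5)/100 and the full one is 1/4.
The region integral divided by the full integral gives P = 0.1851.

P ≈ 0.185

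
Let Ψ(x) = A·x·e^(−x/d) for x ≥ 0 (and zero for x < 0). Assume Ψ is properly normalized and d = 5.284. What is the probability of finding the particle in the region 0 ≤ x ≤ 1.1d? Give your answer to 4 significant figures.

P ≈ 0.3773

P = ∫_{0}^{1.1d} |Ψ(x)|² dx.
With A² fixed by ∫|Ψ|² = 1, i.e. A² = (d^3/4)^(−1), substitute and integrate.
Let u = x/d; then A² and the length scale cancel, so P = ∫_{0}^{1.1} u^2·e^(-2·u) du ÷ ∫_{0}^{∞} u^2·e^(-2·u) du.
An antiderivative of u^2·e^(-2·u) is -(2·u^2 + 2·u + 1)·e^(-2·u)/4; evaluating from 0 to 1.1 gives 1/4 - 281·e^(-11/5)/200, while the full integral is 1/4.
Evaluating gives P = 0.37729.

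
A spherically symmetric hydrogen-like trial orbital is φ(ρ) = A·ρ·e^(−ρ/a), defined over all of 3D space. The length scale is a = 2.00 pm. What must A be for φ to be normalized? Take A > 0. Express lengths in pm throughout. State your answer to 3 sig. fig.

The normalization condition is ∫|φ|² 4πρ² dρ = 1 from 0 to ∞.
The angular integral contributes 4π, leaving ∫₀^∞ ρ²|φ|² dρ.
With ∫₀^∞ ρ^4 e^(−αρ) dρ = 4!/α^5, with φ = A·ρ·e^(−ρ/a), the integral evaluates to A²·[3·π·a^5].
Setting this equal to 1 gives A² = 1/(3·π·a^5).
Substituting a = 2.00 gives A² = 0.003316, so A = 0.05758.

A ≈ 0.0576 pm^(-5/2)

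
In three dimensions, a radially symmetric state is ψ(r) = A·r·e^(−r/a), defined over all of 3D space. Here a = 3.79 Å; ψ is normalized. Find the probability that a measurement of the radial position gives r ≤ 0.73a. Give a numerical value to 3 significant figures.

P = ∫ |ψ|² 4πr² dr over r ≤ 0.73a.
Normalization gives A² = 1/(3·π·a^5).
Let u = r/a; then A², 4π and the length scale all cancel, so P = ∫_{0}^{0.73} u^4·e^(-2·u) du ÷ ∫_{0}^{∞} u^4·e^(-2·u) du.
An antiderivative of u^4·e^(-2·u) is -(u^4/2 + u^3 + 3·u^2/2 + 3·u/2 + 3/4)·e^(-2·u); evaluating from 0 to 0.73 gives ≈ 0.012567, while the full integral is 3/4.
Taking the ratio yields P = 0.01676.

P ≈ 0.0168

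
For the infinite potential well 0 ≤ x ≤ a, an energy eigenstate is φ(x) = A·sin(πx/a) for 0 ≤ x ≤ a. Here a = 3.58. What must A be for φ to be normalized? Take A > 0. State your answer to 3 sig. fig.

Require ∫ |φ|² dx = 1 over the whole domain.
Using sin²θ = (1 − cos 2θ)/2, carrying out the integral gives A² · a/2.
Hence A² = 1/[a/2].
Substituting a = 3.58 gives A² = 0.5587, so A = 0.7474.

A ≈ 0.747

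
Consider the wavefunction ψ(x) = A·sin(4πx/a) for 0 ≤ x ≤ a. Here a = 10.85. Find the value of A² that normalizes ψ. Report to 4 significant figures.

Normalization requires ∫|ψ|² dx = 1, integrated from 0 to a.
With ψ = A·sin(4πx/a), the integral evaluates to A²·[a/2].
Setting this equal to 1 gives A² = 1/(a/2).
Substituting a = 10.85 gives A² = 0.18433, so A = 0.42934.

A^2 ≈ 0.1843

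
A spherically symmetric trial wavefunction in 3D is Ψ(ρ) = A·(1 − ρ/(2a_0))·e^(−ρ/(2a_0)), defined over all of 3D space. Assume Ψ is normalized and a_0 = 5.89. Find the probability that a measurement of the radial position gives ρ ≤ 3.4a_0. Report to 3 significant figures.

With dV = 4πρ²dρ, the probability is ∫|Ψ|² dV over ρ ≤ 3.4a_0.
Normalization gives A² = 1/(8·π·a_0^3).
In terms of u = ρ/a_0 (A², 4π and the length scale all cancel between numerator and denominator), P = [∫_{0}^{3.4} u^2·(1 - u/2)^2·e^(-u) du] / [∫_{0}^{∞} u^2·(1 - u/2)^2·e^(-u) du].
Using ∫ u^2·(1 - u/2)^2·e^(-u) du = -(u^4/4 + u^2 + 2·u + 2)·e^(-u), the numerator is ≈ 0.20557 and the denominator is 2.
Taking the ratio yields P = 0.1028.

P ≈ 0.103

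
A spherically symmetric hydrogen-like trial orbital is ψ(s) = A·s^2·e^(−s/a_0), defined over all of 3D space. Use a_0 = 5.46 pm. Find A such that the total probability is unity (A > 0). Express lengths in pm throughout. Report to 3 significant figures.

A ≈ 0.000313 pm^(-7/2)

The normalization condition is ∫|ψ|² 4πs² ds = 1 from 0 to ∞.
∫|ψ|² 4πs² ds = A²·(45·π·a_0^7/2).
Setting this equal to 1 gives A² = 1/(45·π·a_0^7/2).
Plugging in a_0 = 5.46 yields A = 0.0003127.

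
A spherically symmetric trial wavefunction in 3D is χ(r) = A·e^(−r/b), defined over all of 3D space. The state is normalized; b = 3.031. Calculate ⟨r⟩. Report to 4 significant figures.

⟨r⟩ = ∫ r |χ|² 4πr² dr over the full domain.
The ratio of the moment integral to the normalization integral gives ⟨r⟩ = 3·b/2.
With b = 3.031, ⟨r⟩ = 4.5465.

⟨r⟩ ≈ 4.547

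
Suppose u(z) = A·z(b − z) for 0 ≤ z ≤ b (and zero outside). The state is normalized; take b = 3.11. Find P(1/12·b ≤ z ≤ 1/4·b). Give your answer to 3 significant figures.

P ≈ 0.0984

P = ∫_{1/12·b}^{1/4·b} |u(z)|² dz.
Since A² = 1/(b^5/30), this is the region integral divided by the full normalization integral.
In terms of t = z/b (A² and the length scale cancel between numerator and denominator), P = [∫_{1/12}^{1/4} t^2·(1 - t)^2 dt] / [∫_{0}^{1} t^2·(1 - t)^2 dt].
With ∫ t^2·(1 - t)^2 dt = t^3·(6·t^2 - 15·t + 10)/30 + C, the region integral is ≈ 0.0032809 and the full one is 1/30.
This works out to P = 0.09843.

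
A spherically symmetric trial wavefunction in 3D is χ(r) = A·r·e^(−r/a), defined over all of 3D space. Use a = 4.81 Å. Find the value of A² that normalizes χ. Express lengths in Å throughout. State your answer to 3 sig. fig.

A^2 ≈ 0.0000412 Å^(-5)

We need A² ∫|f|² 4πr² dr = 1, taking the integral from 0 to ∞.
With χ = A·r·e^(−r/a), the integral evaluates to A²·[3·π·a^5].
So A² = (3·π·a^5)^(−1).
Substituting a = 4.81 gives A² = 0.00004121, so A = 0.006420.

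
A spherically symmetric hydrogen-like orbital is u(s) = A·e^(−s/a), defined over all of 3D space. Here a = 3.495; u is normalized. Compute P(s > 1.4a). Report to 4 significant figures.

With dV = 4πs²ds, the probability is ∫|u|² dV over s > 1.4a.
The full normalization integral is A²·[π·a^3] = 1, fixing A².
Substituting t = s/a, A², 4π and the length scale all cancel in the ratio: P = ∫_{1.4}^{∞} t^2·e^(-2·t) dt / ∫_{0}^{∞} t^2·e^(-2·t) dt.
An antiderivative of t^2·e^(-2·t) is -(2·t^2 + 2·t + 1)·e^(-2·t)/4; evaluating from 1.4 to ∞ gives 193·e^(-14/5)/100, while the full integral is 1/4.
Taking the ratio yields P = 0.46945.

P ≈ 0.4695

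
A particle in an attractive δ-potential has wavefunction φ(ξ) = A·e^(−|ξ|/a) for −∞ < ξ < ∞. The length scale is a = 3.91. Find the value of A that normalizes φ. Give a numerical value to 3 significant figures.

The normalization condition is ∫|φ|² dξ = 1 from −∞ to ∞.
Recall ∫₀^∞ ξ^m e^(−ξ/β) dξ = m!·β^(m+1), the integral (without the A² prefactor) comes out to a.
Hence A² = 1/[a].
With a = 3.91: A² = 0.2558 and A = 0.5057.

A ≈ 0.506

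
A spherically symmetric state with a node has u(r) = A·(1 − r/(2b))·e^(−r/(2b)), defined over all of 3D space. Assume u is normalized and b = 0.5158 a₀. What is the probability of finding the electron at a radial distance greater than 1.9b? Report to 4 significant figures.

Integrate the radial probability density 4πr²|u|² over r > 1.9b.
A² is fixed by ∫₀^∞ 4πr²|u|² dr = 1, i.e. A² = (8·π·b^3)^(−1).
Let t = r/b; then A², 4π and the length scale all cancel, so P = ∫_{1.9}^{∞} t^2·(1 - t/2)^2·e^(-t) dt ÷ ∫_{0}^{∞} t^2·(1 - t/2)^2·e^(-t) dt.
An antiderivative of t^2·(1 - t/2)^2·e^(-t) is -(t^4/4 + t^2 + 2·t + 2)·e^(-t); evaluating from 1.9 to ∞ gives ≈ 1.89474, while the full integral is 2.
This evaluates to P = 0.94737.

P ≈ 0.9474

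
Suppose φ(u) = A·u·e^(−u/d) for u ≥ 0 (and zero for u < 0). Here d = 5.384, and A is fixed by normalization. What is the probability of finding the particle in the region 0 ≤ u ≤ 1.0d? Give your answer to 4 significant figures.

|φ|² is the probability density, so P = ∫_{0}^{1.0d} |φ|² du.
With A² fixed by ∫|φ|² = 1, i.e. A² = (d^3/4)^(−1), substitute and integrate.
Let t = u/d; then A² and the length scale cancel, so P = ∫_{0}^{1.0} t^2·e^(-2·t) dt ÷ ∫_{0}^{∞} t^2·e^(-2·t) dt.
Using ∫ t^2·e^(-2·t) dt = -(2·t^2 + 2·t + 1)·e^(-2·t)/4, the numerator is 1/4 - 5·e^(-2)/4 and the denominator is 1/4.
Taking the ratio, P = 0.32332.

P ≈ 0.3233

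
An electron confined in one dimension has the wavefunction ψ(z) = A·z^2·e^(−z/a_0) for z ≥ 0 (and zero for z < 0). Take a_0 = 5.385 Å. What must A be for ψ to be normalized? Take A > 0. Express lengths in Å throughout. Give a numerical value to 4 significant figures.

Require ∫ |ψ|² dz = 1 over the whole domain.
∫|ψ|² dz = A²·(3·a_0^5/4).
Setting this equal to 1 gives A² = 1/(3·a_0^5/4).
Plugging in a_0 = 5.385 yields A = 0.017160.

A ≈ 0.01716 Å^(-5/2)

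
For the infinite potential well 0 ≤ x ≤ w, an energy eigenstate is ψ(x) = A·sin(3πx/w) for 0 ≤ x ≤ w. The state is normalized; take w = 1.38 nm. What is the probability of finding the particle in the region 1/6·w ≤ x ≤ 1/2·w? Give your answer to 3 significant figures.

|ψ|² is the probability density, so P = ∫_{1/6·w}^{1/2·w} |ψ|² dx.
With A² fixed by ∫|ψ|² = 1, i.e. A² = (w/2)^(−1), substitute and integrate.
Let u = x/w; then A² and the length scale cancel, so P = ∫_{1/6}^{1/2} sin(3·π·u)^2 du ÷ ∫_{0}^{1} sin(3·π·u)^2 du.
An antiderivative of sin(3·π·u)^2 is u/2 - sin(6·π·u)/(12·π); evaluating from 1/6 to 1/2 gives 1/6, while the full integral is 1/2.
Evaluating gives P = 1/3.

P ≈ 0.333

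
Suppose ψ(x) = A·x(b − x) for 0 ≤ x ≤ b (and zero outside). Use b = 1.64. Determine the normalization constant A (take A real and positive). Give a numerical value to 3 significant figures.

Normalization requires ∫|ψ|² dx = 1, integrated from 0 to b.
Expanding the polynomial and integrating term by term, the integral (without the A² prefactor) comes out to b^5/30.
So A² = (b^5/30)^(−1).
With b = 1.64: A² = 2.529 and A = 1.590.

A ≈ 1.59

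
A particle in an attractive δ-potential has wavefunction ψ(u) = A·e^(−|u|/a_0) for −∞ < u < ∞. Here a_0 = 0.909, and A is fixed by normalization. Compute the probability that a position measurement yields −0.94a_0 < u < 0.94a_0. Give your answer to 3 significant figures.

P ≈ 0.847

P = ∫_{−0.94a_0}^{0.94a_0} |ψ(u)|² du.
The normalization integral ∫|ψ|²du over the whole domain equals a_0·A², and A² cancels in the ratio.
By symmetry take twice the u ≥ 0 contribution in numerator and denominator; the 2's cancel. In terms of t = u/a_0 (A² and the length scale cancel between numerator and denominator), P = [∫_{0}^{0.94} e^(-2·t) dt] / [∫_{0}^{∞} e^(-2·t) dt].
Using ∫ e^(-2·t) dt = -e^(-2·t)/2, the numerator is 1/2 - e^(-47/25)/2 and the denominator is 1/2.
Taking the ratio, P = 0.8474.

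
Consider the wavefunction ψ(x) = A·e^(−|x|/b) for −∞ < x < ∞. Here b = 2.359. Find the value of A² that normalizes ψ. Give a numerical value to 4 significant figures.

A^2 ≈ 0.4239

Normalization requires ∫|ψ|² dx = 1, integrated from −∞ to ∞.
Carrying out the integral gives A² · b.
With b = 2.359: A² = 0.42391 and A = 0.65108.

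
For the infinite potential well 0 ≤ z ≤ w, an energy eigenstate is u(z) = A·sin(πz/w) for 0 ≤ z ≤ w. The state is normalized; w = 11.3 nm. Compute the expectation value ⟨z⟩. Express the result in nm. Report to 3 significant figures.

⟨z⟩ ≈ 5.65 nm

By definition ⟨z⟩ = ∫ z |u(z)|² dz.
The ratio of the moment integral to the normalization integral gives ⟨z⟩ = w/2.
With w = 11.3, ⟨z⟩ = 5.650.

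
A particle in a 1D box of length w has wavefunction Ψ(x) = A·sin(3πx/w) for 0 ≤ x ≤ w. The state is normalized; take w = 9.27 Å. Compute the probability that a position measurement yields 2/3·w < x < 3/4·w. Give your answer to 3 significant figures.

P ≈ 0.0303

The probability is P = ∫ |Ψ|² dx over [2/3·w, 3/4·w].
With A² fixed by ∫|Ψ|² = 1, i.e. A² = (w/2)^(−1), substitute and integrate.
Let u = x/w; then A² and the length scale cancel, so P = ∫_{2/3}^{3/4} sin(3·π·u)^2 du ÷ ∫_{0}^{1} sin(3·π·u)^2 du.
Using ∫ sin(3·π·u)^2 du = u/2 - sin(6·π·u)/(12·π), the numerator is 1/24 - 1/(12·π) and the denominator is 1/2.
This works out to P = (-2 + π)/(12·π).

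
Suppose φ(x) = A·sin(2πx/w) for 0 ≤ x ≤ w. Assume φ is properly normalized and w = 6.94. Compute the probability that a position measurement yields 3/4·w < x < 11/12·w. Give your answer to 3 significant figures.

P = ∫_{3/4·w}^{11/12·w} |φ(x)|² dx.
Since A² = 1/(w/2), this is the region integral divided by the full normalization integral.
Substituting u = x/w, A² and the length scale cancel in the ratio: P = ∫_{3/4}^{11/12} sin(2·π·u)^2 du / ∫_{0}^{1} sin(2·π·u)^2 du.
Using ∫ sin(2·π·u)^2 du = u/2 - sin(4·π·u)/(8·π), the numerator is √(3)/(16·π) + 1/12 and the denominator is 1/2.
This works out to P = (√(3)/8 + π/6)/π.

P ≈ 0.236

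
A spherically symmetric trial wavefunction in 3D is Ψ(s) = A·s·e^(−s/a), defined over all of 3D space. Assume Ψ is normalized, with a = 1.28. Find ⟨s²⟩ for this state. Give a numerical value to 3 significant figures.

⟨s^2⟩ ≈ 12.3

By definition ⟨s²⟩ = ∫ s^2 |Ψ(s)|² 4πs² ds.
Using ∫₀^∞ sⁿ e^(−αs) ds = n!/αⁿ⁺¹, since the A² factors cancel between numerator and denominator, ⟨s²⟩ = 15·a^2/2.
With a = 1.28, ⟨s^2⟩ = 12.29.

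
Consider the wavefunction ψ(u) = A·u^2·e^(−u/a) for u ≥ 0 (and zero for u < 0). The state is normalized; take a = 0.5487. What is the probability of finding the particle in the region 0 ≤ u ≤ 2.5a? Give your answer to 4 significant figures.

The probability is P = ∫ |ψ|² du over [0, 2.5a].
Since A² = 1/(3·a^5/4), this is the region integral divided by the full normalization integral.
Let t = u/a; then A² and the length scale cancel, so P = ∫_{0}^{2.5} t^4·e^(-2·t) dt ÷ ∫_{0}^{∞} t^4·e^(-2·t) dt.
Using ∫ t^4·e^(-2·t) dt = -(t^4/2 + t^3 + 3·t^2/2 + 3·t/2 + 3/4)·e^(-2·t), the numerator is 3/4 - 1569·e^(-5)/32 and the denominator is 3/4.
This works out to P = 0.55951.

P ≈ 0.5595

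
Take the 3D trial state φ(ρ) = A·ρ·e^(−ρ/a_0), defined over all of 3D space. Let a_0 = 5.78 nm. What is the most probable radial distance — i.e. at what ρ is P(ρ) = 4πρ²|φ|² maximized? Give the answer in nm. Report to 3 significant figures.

Set d/dρ [P(ρ) = 4πρ²|φ|²] = 0 and solve for ρ > 0.
Solving yields ρ = 2·a_0.
With a_0 = 5.78, the most probable radial distance is 11.56 nm.

ρ ≈ 11.6 nm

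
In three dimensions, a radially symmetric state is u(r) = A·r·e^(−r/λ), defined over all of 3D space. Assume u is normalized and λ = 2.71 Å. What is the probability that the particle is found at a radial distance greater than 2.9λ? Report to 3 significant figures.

Integrate the radial probability density 4πr²|u|² over r > 2.9λ.
Normalization gives A² = 1/(3·π·λ^5).
In terms of t = r/λ (A², 4π and the length scale all cancel between numerator and denominator), P = [∫_{2.9}^{∞} t^4·e^(-2·t) dt] / [∫_{0}^{∞} t^4·e^(-2·t) dt].
An antiderivative of t^4·e^(-2·t) is -(t^4/2 + t^3 + 3·t^2/2 + 3·t/2 + 3/4)·e^(-2·t); evaluating from 2.9 to ∞ gives ≈ 0.23454, while the full integral is 3/4.
The region integral divided by the full integral gives P = 0.3127.

P ≈ 0.313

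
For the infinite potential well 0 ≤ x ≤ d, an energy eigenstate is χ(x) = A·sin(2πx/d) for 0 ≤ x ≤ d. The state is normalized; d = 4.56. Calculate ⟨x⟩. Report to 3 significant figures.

⟨x⟩ = ∫ x |χ|² dx over the full domain.
The ratio of the moment integral to the normalization integral gives ⟨x⟩ = d/2.
Putting d = 4.56 gives 2.280.

⟨x⟩ ≈ 2.28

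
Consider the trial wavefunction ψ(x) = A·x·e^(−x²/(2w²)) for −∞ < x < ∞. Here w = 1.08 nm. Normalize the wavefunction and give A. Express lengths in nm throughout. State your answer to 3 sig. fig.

Require ∫ |ψ|² dx = 1 over the whole domain.
Using the Gaussian integral ∫_{−∞}^{∞} e^(−αx²) dx = √(π/α), with ψ = A·x·e^(−x²/(2w²)), the integral evaluates to A²·[√(π)·w^3/2].
Hence A² = 1/[√(π)·w^3/2].
Substituting w = 1.08 gives A² = 0.8957, so A = 0.9464.

A ≈ 0.946 nm^(-3/2)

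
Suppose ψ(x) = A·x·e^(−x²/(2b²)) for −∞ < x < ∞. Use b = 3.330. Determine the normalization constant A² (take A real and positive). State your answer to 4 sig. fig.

Require ∫ |ψ|² dx = 1 over the whole domain.
With ψ = A·x·e^(−x²/(2b²)), the integral evaluates to A²·[√(π)·b^3/2].
So A² = (√(π)·b^3/2)^(−1).
Plugging in b = 3.330 yields A = 0.17481.

A^2 ≈ 0.03056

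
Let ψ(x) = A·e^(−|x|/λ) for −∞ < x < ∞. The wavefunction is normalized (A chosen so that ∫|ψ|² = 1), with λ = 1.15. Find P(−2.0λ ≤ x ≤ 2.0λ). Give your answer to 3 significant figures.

P ≈ 0.982

The probability is P = ∫ |ψ|² dx over [−2.0λ, 2.0λ].
With A² fixed by ∫|ψ|² = 1, i.e. A² = (λ)^(−1), substitute and integrate.
Both integrals are even about x = 0, so only the x ≥ 0 halves are needed (the factors of 2 cancel). In terms of u = x/λ (A² and the length scale cancel between numerator and denominator), P = [∫_{0}^{2.0} e^(-2·u) du] / [∫_{0}^{∞} e^(-2·u) du].
An antiderivative of e^(-2·u) is -e^(-2·u)/2; evaluating from 0 to 2.0 gives 1/2 - e^(-4)/2, while the full integral is 1/2.
Evaluating gives P = 0.9817.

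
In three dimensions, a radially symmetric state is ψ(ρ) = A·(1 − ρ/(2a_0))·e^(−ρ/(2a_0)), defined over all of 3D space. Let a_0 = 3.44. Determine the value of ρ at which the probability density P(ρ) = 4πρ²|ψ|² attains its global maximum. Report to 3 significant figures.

ρ ≈ 18.0

Set d/dρ [P(ρ) = 4πρ²|ψ|²] = 0 and solve for ρ > 0.
This gives ρ = a_0·(√(5) + 3).
With a_0 = 3.44, the most probable radial distance is 18.01.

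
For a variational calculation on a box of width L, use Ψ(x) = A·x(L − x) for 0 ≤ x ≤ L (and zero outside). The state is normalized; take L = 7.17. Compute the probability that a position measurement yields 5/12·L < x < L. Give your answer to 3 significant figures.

P ≈ 0.653

P = ∫_{5/12·L}^{L} |Ψ(x)|² dx.
Since A² = 1/(L^5/30), this is the region integral divided by the full normalization integral.
Let u = x/L; then A² and the length scale cancel, so P = ∫_{5/12}^{1} u^2·(1 - u)^2 du ÷ ∫_{0}^{1} u^2·(1 - u)^2 du.
An antiderivative of u^2·(1 - u)^2 is u^3·(6·u^2 - 15·u + 10)/30; evaluating from 5/12 to 1 gives ≈ 0.021779, while the full integral is 1/30.
Taking the ratio, P = 0.6534.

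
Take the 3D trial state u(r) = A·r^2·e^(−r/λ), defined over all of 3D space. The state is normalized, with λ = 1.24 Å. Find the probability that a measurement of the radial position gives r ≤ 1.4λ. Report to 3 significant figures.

P ≈ 0.0244

With dV = 4πr²dr, the probability is ∫|u|² dV over r ≤ 1.4λ.
Normalization gives A² = 1/(45·π·λ^7/2).
Substituting t = r/λ, A², 4π and the length scale all cancel in the ratio: P = ∫_{0}^{1.4} t^6·e^(-2·t) dt / ∫_{0}^{∞} t^6·e^(-2·t) dt.
With ∫ t^6·e^(-2·t) dt = -(4·t^6 + 12·t^5 + 30·t^4 + 60·t^3 + 90·t^2 + 90·t + 45)·e^(-2·t)/8 + C, the region integral is ≈ 0.13731 and the full one is 45/8.
Taking the ratio yields P = 0.02441.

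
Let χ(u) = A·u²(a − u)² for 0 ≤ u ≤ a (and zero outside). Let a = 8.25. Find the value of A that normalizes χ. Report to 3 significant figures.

The normalization condition is ∫|χ|² du = 1 from 0 to a.
Expanding the polynomial and integrating term by term, the integral (without the A² prefactor) comes out to a^9/630.
Substituting a = 8.25 gives A² = 0.000003558, so A = 0.001886.

A ≈ 0.00189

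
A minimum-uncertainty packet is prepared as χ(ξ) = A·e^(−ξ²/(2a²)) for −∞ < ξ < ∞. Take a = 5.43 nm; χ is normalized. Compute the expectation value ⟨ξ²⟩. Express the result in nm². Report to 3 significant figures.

By definition ⟨ξ²⟩ = ∫ ξ^2 |χ(ξ)|² dξ.
Differentiating ∫e^(−αξ²) dξ = √(π/α) under α to get the higher moments, since the A² factors cancel between numerator and denominator, ⟨ξ²⟩ = a^2/2.
Putting a = 5.43 gives 14.74.

⟨ξ^2⟩ ≈ 14.7 nm^2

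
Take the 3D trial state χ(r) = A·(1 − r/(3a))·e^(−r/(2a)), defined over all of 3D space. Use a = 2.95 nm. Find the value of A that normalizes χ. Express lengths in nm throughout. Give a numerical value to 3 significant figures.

Require ∫ |χ|² 4πr² dr = 1 over the whole domain.
Using ∫₀^∞ rⁿ e^(−αr) dr = n!/αⁿ⁺¹, with χ = A·(1 − r/(3a))·e^(−r/(2a)), the integral evaluates to A²·[8·π·a^3/3].
So A² = (8·π·a^3/3)^(−1).
Substituting a = 2.95 gives A² = 0.004650, so A = 0.06819.

A ≈ 0.0682 nm^(-3/2)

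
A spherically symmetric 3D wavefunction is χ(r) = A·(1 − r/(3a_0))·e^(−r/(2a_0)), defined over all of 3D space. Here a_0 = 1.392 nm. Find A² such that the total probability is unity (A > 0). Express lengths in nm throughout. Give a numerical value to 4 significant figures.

A^2 ≈ 0.04426 nm^(-3)

We need A² ∫|f|² 4πr² dr = 1, taking the integral from 0 to ∞.
The angular integral contributes 4π, leaving ∫₀^∞ r²|χ|² dr.
Carrying out the integral gives A² · 8·π·a_0^3/3.
Substituting a_0 = 1.392 gives A² = 0.044255, so A = 0.21037.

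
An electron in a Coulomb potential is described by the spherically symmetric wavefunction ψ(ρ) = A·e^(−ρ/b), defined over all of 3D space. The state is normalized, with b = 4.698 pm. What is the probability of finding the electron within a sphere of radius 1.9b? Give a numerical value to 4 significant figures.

P ≈ 0.7311

Integrate the radial probability density 4πρ²|ψ|² over ρ ≤ 1.9b.
The full normalization integral is A²·[π·b^3] = 1, fixing A².
Substituting u = ρ/b, A², 4π and the length scale all cancel in the ratio: P = ∫_{0}^{1.9} u^2·e^(-2·u) du / ∫_{0}^{∞} u^2·e^(-2·u) du.
With ∫ u^2·e^(-2·u) du = -(2·u^2 + 2·u + 1)·e^(-2·u)/4 + C, the region integral is 1/4 - 601·e^(-19/5)/200 and the full one is 1/4.
The region integral divided by the full integral gives P = 0.73110.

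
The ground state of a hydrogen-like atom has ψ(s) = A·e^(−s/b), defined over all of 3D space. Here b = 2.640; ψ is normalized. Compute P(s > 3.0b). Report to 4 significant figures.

P ≈ 0.06197

With dV = 4πs²ds, the probability is ∫|ψ|² dV over s > 3.0b.
The full normalization integral is A²·[π·b^3] = 1, fixing A².
In terms of u = s/b (A², 4π and the length scale all cancel between numerator and denominator), P = [∫_{3.0}^{∞} u^2·e^(-2·u) du] / [∫_{0}^{∞} u^2·e^(-2·u) du].
An antiderivative of u^2·e^(-2·u) is -(2·u^2 + 2·u + 1)·e^(-2·u)/4; evaluating from 3.0 to ∞ gives 25·e^(-6)/4, while the full integral is 1/4.
This evaluates to P = 0.061969.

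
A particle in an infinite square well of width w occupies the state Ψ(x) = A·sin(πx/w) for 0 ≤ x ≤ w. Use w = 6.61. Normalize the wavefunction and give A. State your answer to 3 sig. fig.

A ≈ 0.550

We need A² ∫|f|² dx = 1, taking the integral from 0 to w.
With ∫₀^w sin²(nπx/w) dx = w/2, with Ψ = A·sin(πx/w), the integral evaluates to A²·[w/2].
Plugging in w = 6.61 yields A = 0.5501.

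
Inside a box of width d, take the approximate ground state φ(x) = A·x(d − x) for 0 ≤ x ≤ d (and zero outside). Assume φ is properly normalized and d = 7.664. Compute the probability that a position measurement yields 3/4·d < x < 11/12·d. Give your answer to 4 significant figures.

P ≈ 0.09843

|φ|² is the probability density, so P = ∫_{3/4·d}^{11/12·d} |φ|² dx.
Since A² = 1/(d^5/30), this is the region integral divided by the full normalization integral.
Substituting u = x/d, A² and the length scale cancel in the ratio: P = ∫_{3/4}^{11/12} u^2·(1 - u)^2 du / ∫_{0}^{1} u^2·(1 - u)^2 du.
With ∫ u^2·(1 - u)^2 du = u^3·(6·u^2 - 15·u + 10)/30 + C, the region integral is ≈ 0.00328093 and the full one is 1/30.
Evaluating gives P = 0.098428.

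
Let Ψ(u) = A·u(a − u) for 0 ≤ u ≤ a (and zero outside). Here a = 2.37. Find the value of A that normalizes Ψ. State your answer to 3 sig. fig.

A ≈ 0.633

Require ∫ |Ψ|² du = 1 over the whole domain.
Carrying out the integral gives A² · a^5/30.
So A² = (a^5/30)^(−1).
Substituting a = 2.37 gives A² = 0.4012, so A = 0.6334.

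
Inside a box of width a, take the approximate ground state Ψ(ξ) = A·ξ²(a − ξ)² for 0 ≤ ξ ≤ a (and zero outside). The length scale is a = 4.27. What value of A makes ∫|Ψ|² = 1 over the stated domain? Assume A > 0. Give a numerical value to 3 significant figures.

A ≈ 0.0365

Require ∫ |Ψ|² dξ = 1 over the whole domain.
Carrying out the integral gives A² · a^9/630.
Substituting a = 4.27 gives A² = 0.001335, so A = 0.03654.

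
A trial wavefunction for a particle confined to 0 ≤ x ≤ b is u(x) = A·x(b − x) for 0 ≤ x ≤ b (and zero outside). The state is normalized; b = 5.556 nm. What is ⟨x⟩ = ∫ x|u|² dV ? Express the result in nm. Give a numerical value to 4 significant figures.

By definition ⟨x⟩ = ∫ x |u(x)|² dx.
Expanding the polynomial and integrating term by term, the ratio of the moment integral to the normalization integral gives ⟨x⟩ = b/2.
Putting b = 5.556 gives 2.7780.

⟨x⟩ ≈ 2.778 nm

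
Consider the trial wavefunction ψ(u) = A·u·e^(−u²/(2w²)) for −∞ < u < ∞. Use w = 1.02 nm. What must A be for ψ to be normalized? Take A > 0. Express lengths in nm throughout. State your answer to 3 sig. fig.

A ≈ 1.03 nm^(-3/2)

The normalization condition is ∫|ψ|² du = 1 from −∞ to ∞.
Carrying out the integral gives A² · √(π)·w^3/2.
Hence A² = 1/[√(π)·w^3/2].
With w = 1.02: A² = 1.063 and A = 1.031.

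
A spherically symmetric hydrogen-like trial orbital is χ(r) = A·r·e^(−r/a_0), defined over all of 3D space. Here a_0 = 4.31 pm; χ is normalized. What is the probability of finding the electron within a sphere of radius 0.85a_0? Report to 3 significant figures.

P ≈ 0.0296

With dV = 4πr²dr, the probability is ∫|χ|² dV over r ≤ 0.85a_0.
The full normalization integral is A²·[3·π·a_0^5] = 1, fixing A².
In terms of u = r/a_0 (A², 4π and the length scale all cancel between numerator and denominator), P = [∫_{0}^{0.85} u^4·e^(-2·u) du] / [∫_{0}^{∞} u^4·e^(-2·u) du].
An antiderivative of u^4·e^(-2·u) is -(u^4/2 + u^3 + 3·u^2/2 + 3·u/2 + 3/4)·e^(-2·u); evaluating from 0 to 0.85 gives ≈ 0.022211, while the full integral is 3/4.
This evaluates to P = 0.02961.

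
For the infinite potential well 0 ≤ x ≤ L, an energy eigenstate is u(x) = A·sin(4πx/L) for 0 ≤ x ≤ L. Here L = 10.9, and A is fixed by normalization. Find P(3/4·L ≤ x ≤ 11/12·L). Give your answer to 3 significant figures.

The probability is P = ∫ |u|² dx over [3/4·L, 11/12·L].
Since A² = 1/(L/2), this is the region integral divided by the full normalization integral.
Substituting t = x/L, A² and the length scale cancel in the ratio: P = ∫_{3/4}^{11/12} sin(4·π·t)^2 dt / ∫_{0}^{1} sin(4·π·t)^2 dt.
Using ∫ sin(4·π·t)^2 dt = t/2 - sin(4·π·t)·cos(4·π·t)/(8·π), the numerator is √(3)/(32·π) + 1/12 and the denominator is 1/2.
Taking the ratio, P = (√(3)/16 + π/6)/π.

P ≈ 0.201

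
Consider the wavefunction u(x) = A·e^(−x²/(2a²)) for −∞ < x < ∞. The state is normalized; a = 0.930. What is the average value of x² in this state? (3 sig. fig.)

⟨x^2⟩ ≈ 0.432

⟨x²⟩ = ∫ x^2 |u|² dx over the full domain.
Since the A² factors cancel between numerator and denominator, ⟨x²⟩ = a^2/2.
With a = 0.930, ⟨x^2⟩ = 0.4325.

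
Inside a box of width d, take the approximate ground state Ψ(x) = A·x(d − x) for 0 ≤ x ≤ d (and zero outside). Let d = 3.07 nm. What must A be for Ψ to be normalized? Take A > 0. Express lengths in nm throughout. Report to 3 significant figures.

A ≈ 0.332 nm^(-5/2)

The normalization condition is ∫|Ψ|² dx = 1 from 0 to d.
Expanding the polynomial and integrating term by term, carrying out the integral gives A² · d^5/30.
With d = 3.07: A² = 0.1100 and A = 0.3317.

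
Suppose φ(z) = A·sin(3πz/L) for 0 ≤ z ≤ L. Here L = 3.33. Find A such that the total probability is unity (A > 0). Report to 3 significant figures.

Normalization requires ∫|φ|² dz = 1, integrated from 0 to L.
∫|φ|² dz = A²·(L/2).
So A² = (L/2)^(−1).
Substituting L = 3.33 gives A² = 0.6006, so A = 0.7750.

A ≈ 0.775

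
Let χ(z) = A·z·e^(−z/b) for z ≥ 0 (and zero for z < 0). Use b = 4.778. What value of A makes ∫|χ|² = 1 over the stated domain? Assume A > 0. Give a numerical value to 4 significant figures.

A ≈ 0.1915

Require ∫ |χ|² dz = 1 over the whole domain.
Using ∫₀^∞ zⁿ e^(−αz) dz = n!/αⁿ⁺¹, the integral (without the A² prefactor) comes out to b^3/4.
So A² = (b^3/4)^(−1).
Plugging in b = 4.778 yields A = 0.19150.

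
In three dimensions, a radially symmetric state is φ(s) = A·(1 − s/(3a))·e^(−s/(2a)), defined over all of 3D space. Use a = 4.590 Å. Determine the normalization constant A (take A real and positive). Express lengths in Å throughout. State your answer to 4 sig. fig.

A ≈ 0.03513 Å^(-3/2)

The normalization condition is ∫|φ|² 4πs² ds = 1 from 0 to ∞.
In 3D with spherical symmetry the volume element is 4πs² ds.
Recall ∫₀^∞ s^m e^(−s/β) ds = m!·β^(m+1), with φ = A·(1 − s/(3a))·e^(−s/(2a)), the integral evaluates to A²·[8·π·a^3/3].
Setting this equal to 1 gives A² = 1/(8·π·a^3/3).
Plugging in a = 4.590 yields A = 0.035134.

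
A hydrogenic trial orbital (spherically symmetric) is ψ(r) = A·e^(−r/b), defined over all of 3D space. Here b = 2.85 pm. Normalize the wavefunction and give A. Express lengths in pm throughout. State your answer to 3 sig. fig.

A ≈ 0.117 pm^(-3/2)

Require ∫ |ψ|² 4πr² dr = 1 over the whole domain.
Carrying out the integral gives A² · π·b^3.
So A² = (π·b^3)^(−1).
Plugging in b = 2.85 yields A = 0.1173.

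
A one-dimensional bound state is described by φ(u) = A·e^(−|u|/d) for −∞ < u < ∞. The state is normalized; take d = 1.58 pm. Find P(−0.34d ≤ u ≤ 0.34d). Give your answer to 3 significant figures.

P = ∫_{−0.34d}^{0.34d} |φ(u)|² du.
The normalization integral ∫|φ|²du over the whole domain equals d·A², and A² cancels in the ratio.
Both integrals are even about u = 0, so only the u ≥ 0 halves are needed (the factors of 2 cancel). Let t = u/d; then A² and the length scale cancel, so P = ∫_{0}^{0.34} e^(-2·t) dt ÷ ∫_{0}^{∞} e^(-2·t) dt.
An antiderivative of e^(-2·t) is -e^(-2·t)/2; evaluating from 0 to 0.34 gives 1/2 - e^(-17/25)/2, while the full integral is 1/2.
The result is P = 0.4934.

P ≈ 0.493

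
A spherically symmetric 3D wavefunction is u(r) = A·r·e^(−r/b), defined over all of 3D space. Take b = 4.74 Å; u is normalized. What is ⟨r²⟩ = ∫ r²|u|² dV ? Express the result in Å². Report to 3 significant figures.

⟨r^2⟩ ≈ 169 Å^2

⟨r²⟩ = ∫ r^2 |u|² 4πr² dr over the full domain.
Evaluating both integrals, ⟨r²⟩ = 15·b^2/2.
With b = 4.74, ⟨r^2⟩ = 168.5.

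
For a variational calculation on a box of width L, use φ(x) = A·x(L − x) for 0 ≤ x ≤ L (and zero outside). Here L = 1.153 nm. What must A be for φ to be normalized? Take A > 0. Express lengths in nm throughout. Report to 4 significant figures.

Require ∫ |φ|² dx = 1 over the whole domain.
Carrying out the integral gives A² · L^5/30.
Setting this equal to 1 gives A² = 1/(L^5/30).
With L = 1.153: A² = 14.722 and A = 3.8370.

A ≈ 3.837 nm^(-5/2)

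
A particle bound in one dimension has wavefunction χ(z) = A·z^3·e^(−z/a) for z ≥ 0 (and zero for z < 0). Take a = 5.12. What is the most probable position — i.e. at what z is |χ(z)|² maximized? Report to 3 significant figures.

Set d/dz [|χ(z)|²] = 0 and solve for z > 0.
Solving yields z = 3·a.
With a = 5.12, the most probable position is 15.36.

z ≈ 15.4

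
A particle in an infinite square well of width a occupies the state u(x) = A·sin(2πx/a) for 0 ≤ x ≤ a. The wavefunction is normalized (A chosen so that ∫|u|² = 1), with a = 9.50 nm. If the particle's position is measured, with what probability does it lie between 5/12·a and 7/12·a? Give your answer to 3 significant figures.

|u|² is the probability density, so P = ∫_{5/12·a}^{7/12·a} |u|² dx.
The normalization integral ∫|u|²dx over the whole domain equals a/2·A², and A² cancels in the ratio.
In terms of t = x/a (A² and the length scale cancel between numerator and denominator), P = [∫_{5/12}^{7/12} sin(2·π·t)^2 dt] / [∫_{0}^{1} sin(2·π·t)^2 dt].
Using ∫ sin(2·π·t)^2 dt = t/2 - sin(4·π·t)/(8·π), the numerator is -√(3)/(8·π) + 1/12 and the denominator is 1/2.
This works out to P = (-√(3)/4 + π/6)/π.

P ≈ 0.0288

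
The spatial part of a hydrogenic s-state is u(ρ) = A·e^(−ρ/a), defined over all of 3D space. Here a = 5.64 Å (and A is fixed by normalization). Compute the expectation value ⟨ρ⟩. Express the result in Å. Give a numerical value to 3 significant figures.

⟨ρ⟩ = ∫ ρ |u|² 4πρ² dρ over the full domain.
Using ∫₀^∞ ρⁿ e^(−αρ) dρ = n!/αⁿ⁺¹, evaluating both integrals, ⟨ρ⟩ = 3·a/2.
Putting a = 5.64 gives 8.460.

⟨ρ⟩ ≈ 8.46 Å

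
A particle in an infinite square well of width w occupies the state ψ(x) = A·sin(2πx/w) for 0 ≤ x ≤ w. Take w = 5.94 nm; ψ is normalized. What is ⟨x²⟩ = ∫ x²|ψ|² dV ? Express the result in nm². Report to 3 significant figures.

⟨x^2⟩ ≈ 11.3 nm^2

The expectation value is the |ψ|²-weighted average of x^2: ∫ x^2|ψ|² dx.
Using sin²θ = (1 − cos 2θ)/2, since the A² factors cancel between numerator and denominator, ⟨x²⟩ = -w^2/(8·π^2) + w^2/3.
Putting w = 5.94 gives 11.31.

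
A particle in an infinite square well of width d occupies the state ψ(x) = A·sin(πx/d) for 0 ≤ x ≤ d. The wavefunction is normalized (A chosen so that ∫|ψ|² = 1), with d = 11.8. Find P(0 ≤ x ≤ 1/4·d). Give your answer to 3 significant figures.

P = ∫_{0}^{1/4·d} |ψ(x)|² dx.
With A² fixed by ∫|ψ|² = 1, i.e. A² = (d/2)^(−1), substitute and integrate.
Substituting u = x/d, A² and the length scale cancel in the ratio: P = ∫_{0}^{1/4} sin(π·u)^2 du / ∫_{0}^{1} sin(π·u)^2 du.
An antiderivative of sin(π·u)^2 is u/2 - sin(2·π·u)/(4·π); evaluating from 0 to 1/4 gives 1/8 - 1/(4·π), while the full integral is 1/2.
Taking the ratio, P = (-2 + π)/(4·π).

P ≈ 0.0908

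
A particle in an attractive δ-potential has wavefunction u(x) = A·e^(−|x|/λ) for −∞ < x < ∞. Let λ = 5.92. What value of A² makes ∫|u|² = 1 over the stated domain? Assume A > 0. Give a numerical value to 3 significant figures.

Normalization requires ∫|u|² dx = 1, integrated from −∞ to ∞.
Carrying out the integral gives A² · λ.
Hence A² = 1/[λ].
Substituting λ = 5.92 gives A² = 0.1689, so A = 0.4110.

A^2 ≈ 0.169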